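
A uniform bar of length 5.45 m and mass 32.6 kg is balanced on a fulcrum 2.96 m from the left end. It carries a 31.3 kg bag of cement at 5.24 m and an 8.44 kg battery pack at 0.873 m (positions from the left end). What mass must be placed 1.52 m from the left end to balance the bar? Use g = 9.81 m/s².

m ≈ 32 kg

Taking torques about the fulcrum (at 2.96 m from the left end):
Beam weight: 32.6 × 9.81 = 319.8 N down at 2.725 m → arm 0.235 m, τ = 319.8 × 0.235 = 75.15 N·m counterclockwise.
Bag of cement: 31.3 × 9.81 = 307.1 N down at 5.24 m → arm 2.28 m, τ = 307.1 × 2.28 = 700.2 N·m clockwise.
Battery pack: 8.44 × 9.81 = 82.8 N down at 0.873 m → arm 2.087 m, τ = 82.8 × 2.087 = 172.8 N·m counterclockwise.
Net moment of known loads = 452.3 N·m clockwise.
An unknown mass m at 1.52 m has arm 1.44 m; its moment is m·g·1.44 counterclockwise.
Στ = 0 ⇒ m × 9.81 × 1.44 = 452.3 ⇒ m = 452.3 / (9.81 × 1.44) = 32 kg.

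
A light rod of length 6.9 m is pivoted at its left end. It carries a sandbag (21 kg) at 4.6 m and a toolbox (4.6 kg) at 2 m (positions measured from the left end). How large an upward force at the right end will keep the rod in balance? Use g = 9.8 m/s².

Taking torques about the left end:
Sandbag: 21 × 9.8 = 205.8 N down at 4.6 m → arm 4.6 m, τ = 205.8 × 4.6 = 946.7 N·m clockwise.
Toolbox: 4.6 × 9.8 = 45.08 N down at 2 m → arm 2 m, τ = 45.08 × 2 = 90.16 N·m clockwise.
Net moment of the loads = 1037 N·m clockwise.
The upward force F acts at the right end, arm 6.9 m, giving F × 6.9 counterclockwise.
For rotational equilibrium, F × 6.9 = 1037, so F = 1037 / 6.9 = 150 N.

F ≈ 150 N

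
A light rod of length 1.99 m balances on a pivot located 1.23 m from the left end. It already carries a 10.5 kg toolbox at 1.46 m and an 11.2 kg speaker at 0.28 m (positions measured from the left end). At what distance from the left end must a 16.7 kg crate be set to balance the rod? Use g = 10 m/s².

x ≈ 1.72 m from the left end

Sum moments about the pivot (at 1.23 m from the left end) (the support reaction has zero arm there).
Toolbox: 10.5 × 10 = 105 N down at 1.46 m → arm 0.23 m, τ = 105 × 0.23 = 24.15 N·m clockwise.
Speaker: 11.2 × 10 = 112 N down at 0.28 m → arm 0.95 m, τ = 112 × 0.95 = 106.4 N·m counterclockwise.
Net moment of existing loads = 82.25 N·m counterclockwise.
The crate weighs 16.7 × 10 = 167 N and must supply an equal clockwise moment, so its lever arm about the pivot is 82.25 / 167 = 0.493 m.
That puts it at 1.23 + 0.493 = 1.72 m from the left end.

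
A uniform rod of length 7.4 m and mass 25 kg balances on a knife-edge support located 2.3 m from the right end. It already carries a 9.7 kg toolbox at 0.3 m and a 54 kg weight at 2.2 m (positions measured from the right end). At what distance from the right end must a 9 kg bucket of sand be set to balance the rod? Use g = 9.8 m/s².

Choose the knife-edge support (at 2.3 m from the right end) as the axis so the support reaction has zero arm there.
Beam weight: 25 × 9.8 = 245 N down at 3.7 m → arm 1.4 m, τ = 245 × 1.4 = 343 N·m counterclockwise.
Toolbox: 9.7 × 9.8 = 95.06 N down at 0.3 m → arm 2 m, τ = 95.06 × 2 = 190.1 N·m clockwise.
Weight: 54 × 9.8 = 529.2 N down at 2.2 m → arm 0.1 m, τ = 529.2 × 0.1 = 52.92 N·m clockwise.
Net moment of existing loads = 99.98 N·m counterclockwise.
The bucket of sand weighs 9 × 9.8 = 88.2 N and must supply an equal clockwise moment, so its lever arm about the knife-edge support is 99.98 / 88.2 = 1.13 m.
That puts it at 2.3 − 1.13 = 1.17 m from the right end.

x ≈ 1.17 m from the right end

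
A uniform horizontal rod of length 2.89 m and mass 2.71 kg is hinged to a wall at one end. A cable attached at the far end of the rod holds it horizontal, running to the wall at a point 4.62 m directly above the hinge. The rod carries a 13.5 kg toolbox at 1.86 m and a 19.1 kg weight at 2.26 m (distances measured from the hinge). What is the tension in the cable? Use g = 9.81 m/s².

Taking torques about the hinge:
Beam weight: 2.71 × 9.81 = 26.59 N down at 1.445 m → arm 1.445 m, τ = 26.59 × 1.445 = 38.42 N·m clockwise.
Toolbox: 13.5 × 9.81 = 132.4 N down at 1.86 m → arm 1.86 m, τ = 132.4 × 1.86 = 246.3 N·m clockwise.
Weight: 19.1 × 9.81 = 187.4 N down at 2.26 m → arm 2.26 m, τ = 187.4 × 2.26 = 423.5 N·m clockwise.
Total clockwise load moment = 708.2 N·m.
The cable tension T acts at 2.89 m; only its component perpendicular to the rod, T sinθ, produces torque. sinθ = h/√(h²+d²) = 4.62/√(4.62²+2.89²) = 0.8478.
Setting net torque to zero: T × 2.89 × 0.8478 = 708.2 → T = 708.2 / 2.45 = 289 N.

T ≈ 289 N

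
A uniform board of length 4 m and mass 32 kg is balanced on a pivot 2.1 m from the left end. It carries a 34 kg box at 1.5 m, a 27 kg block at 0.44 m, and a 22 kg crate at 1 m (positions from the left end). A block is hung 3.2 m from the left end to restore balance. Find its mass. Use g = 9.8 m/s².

Take moments about the pivot (at 2.1 m from the left end).
Beam weight: 32 × 9.8 = 313.6 N down at 2 m → arm 0.1 m, τ = 313.6 × 0.1 = 31.36 N·m counterclockwise.
Box: 34 × 9.8 = 333.2 N down at 1.5 m → arm 0.6 m, τ = 333.2 × 0.6 = 199.9 N·m counterclockwise.
Block: 27 × 9.8 = 264.6 N down at 0.44 m → arm 1.66 m, τ = 264.6 × 1.66 = 439.2 N·m counterclockwise.
Crate: 22 × 9.8 = 215.6 N down at 1 m → arm 1.1 m, τ = 215.6 × 1.1 = 237.2 N·m counterclockwise.
Net moment of known loads = 907.7 N·m counterclockwise.
An unknown mass m at 3.2 m has arm 1.1 m; its moment is m·g·1.1 clockwise.
For rotational equilibrium, m × 9.8 × 1.1 = 907.7, so m = 907.7 / (9.8 × 1.1) = 84.2 kg.

m ≈ 84.2 kg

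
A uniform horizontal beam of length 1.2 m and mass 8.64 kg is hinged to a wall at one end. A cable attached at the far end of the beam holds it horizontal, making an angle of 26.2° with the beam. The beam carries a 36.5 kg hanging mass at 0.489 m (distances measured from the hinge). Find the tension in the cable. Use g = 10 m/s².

Taking torques about the hinge:
Beam weight: 8.64 × 10 = 86.4 N down at 0.6 m → arm 0.6 m, τ = 86.4 × 0.6 = 51.84 N·m clockwise.
Hanging mass: 36.5 × 10 = 365 N down at 0.489 m → arm 0.489 m, τ = 365 × 0.489 = 178.5 N·m clockwise.
Total clockwise load moment = 230.3 N·m.
The cable tension T acts at 1.2 m; only its component perpendicular to the beam, T sinθ, produces torque. sin 26.2° = 0.4415.
Στ = 0 ⇒ T × 1.2 × 0.4415 = 230.3 ⇒ T = 230.3 / 0.5298 = 435 N.

T ≈ 435 N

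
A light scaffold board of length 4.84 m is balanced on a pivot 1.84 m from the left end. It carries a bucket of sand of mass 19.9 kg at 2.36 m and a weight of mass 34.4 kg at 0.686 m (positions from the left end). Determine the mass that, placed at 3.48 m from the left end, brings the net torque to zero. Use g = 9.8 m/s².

About the pivot (at 1.84 m from the left end):
Bucket of sand: 19.9 × 9.8 = 195 N down at 2.36 m → arm 0.52 m, τ = 195 × 0.52 = 101.4 N·m clockwise.
Weight: 34.4 × 9.8 = 337.1 N down at 0.686 m → arm 1.154 m, τ = 337.1 × 1.154 = 389 N·m counterclockwise.
Net moment of known loads = 287.6 N·m counterclockwise.
An unknown mass m at 3.48 m has arm 1.64 m; its moment is m·g·1.64 clockwise.
Setting net torque to zero: m × 9.8 × 1.64 = 287.6 → m = 287.6 / (9.8 × 1.64) = 17.9 kg.

m ≈ 17.9 kg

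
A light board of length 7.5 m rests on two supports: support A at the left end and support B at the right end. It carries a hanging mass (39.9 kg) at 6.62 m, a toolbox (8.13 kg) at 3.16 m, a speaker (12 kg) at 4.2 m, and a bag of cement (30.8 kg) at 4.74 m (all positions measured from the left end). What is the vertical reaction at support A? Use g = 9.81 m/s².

Choose support B as the axis so its reaction then has zero moment arm.
Hanging mass: 39.9 × 9.81 = 391.4 N down at 6.62 m → arm 0.88 m, τ = 391.4 × 0.88 = 344.4 N·m counterclockwise.
Toolbox: 8.13 × 9.81 = 79.76 N down at 3.16 m → arm 4.34 m, τ = 79.76 × 4.34 = 346.2 N·m counterclockwise.
Speaker: 12 × 9.81 = 117.7 N down at 4.2 m → arm 3.3 m, τ = 117.7 × 3.3 = 388.4 N·m counterclockwise.
Bag of cement: 30.8 × 9.81 = 302.1 N down at 4.74 m → arm 2.76 m, τ = 302.1 × 2.76 = 833.8 N·m counterclockwise.
Net load moment about support B = 1913 N·m counterclockwise.
Reaction R at support A is upward at 0 m, arm 7.5 m → moment R × 7.5 clockwise.
Setting net torque to zero: R × 7.5 = 1913 → R = 255 N.

R_A ≈ 255 N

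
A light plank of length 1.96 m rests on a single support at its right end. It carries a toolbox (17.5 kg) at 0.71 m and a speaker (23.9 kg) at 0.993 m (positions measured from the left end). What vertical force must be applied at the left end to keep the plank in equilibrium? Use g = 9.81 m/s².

F ≈ 225 N

About the right end:
Toolbox: 17.5 × 9.81 = 171.7 N down at 0.71 m → arm 1.25 m, τ = 171.7 × 1.25 = 214.6 N·m counterclockwise.
Speaker: 23.9 × 9.81 = 234.5 N down at 0.993 m → arm 0.967 m, τ = 234.5 × 0.967 = 226.8 N·m counterclockwise.
Net moment of the loads = 441.4 N·m counterclockwise.
The upward force F acts at the left end, arm 1.96 m, giving F × 1.96 clockwise.
Balancing moments: F × 1.96 = 441.4, giving F = 441.4 / 1.96 = 225 N.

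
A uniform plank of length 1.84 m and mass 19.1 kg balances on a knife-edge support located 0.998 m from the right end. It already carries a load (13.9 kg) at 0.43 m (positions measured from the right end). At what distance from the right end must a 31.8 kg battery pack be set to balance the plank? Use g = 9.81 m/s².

x ≈ 1.29 m from the right end

Sum moments about the knife-edge support (at 0.998 m from the right end) (the support reaction has zero arm there).
Beam weight: 19.1 × 9.81 = 187.4 N down at 0.92 m → arm 0.078 m, τ = 187.4 × 0.078 = 14.62 N·m clockwise.
Load: 13.9 × 9.81 = 136.4 N down at 0.43 m → arm 0.568 m, τ = 136.4 × 0.568 = 77.48 N·m clockwise.
Net moment of existing loads = 92.1 N·m clockwise.
The battery pack weighs 31.8 × 9.81 = 312 N and must supply an equal counterclockwise moment, so its lever arm about the knife-edge support is 92.1 / 312 = 0.295 m.
That puts it at 0.998 + 0.295 = 1.29 m from the right end.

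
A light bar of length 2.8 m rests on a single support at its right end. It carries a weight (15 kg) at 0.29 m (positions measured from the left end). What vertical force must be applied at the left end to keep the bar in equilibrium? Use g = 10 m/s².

F ≈ 134 N

Sum moments about the right end (the unknown pivot reaction has zero arm there).
Weight: 15 × 10 = 150 N down at 0.29 m → arm 2.51 m, τ = 150 × 2.51 = 376.5 N·m counterclockwise.
Net moment of the loads = 376.5 N·m counterclockwise.
The upward force F acts at the left end, arm 2.8 m, giving F × 2.8 clockwise.
Setting net torque to zero: F × 2.8 = 376.5 → F = 376.5 / 2.8 = 134 N.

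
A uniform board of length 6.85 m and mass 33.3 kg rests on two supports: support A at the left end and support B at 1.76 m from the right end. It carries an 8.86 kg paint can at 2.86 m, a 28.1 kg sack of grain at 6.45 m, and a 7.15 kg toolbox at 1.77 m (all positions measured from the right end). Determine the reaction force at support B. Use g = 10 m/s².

R_B ≈ 387 N

About support A:
Beam weight: 33.3 × 10 = 333 N down at 3.425 m → arm 3.425 m, τ = 333 × 3.425 = 1141 N·m clockwise.
Paint can: 8.86 × 10 = 88.6 N down at 2.86 m → arm 3.99 m, τ = 88.6 × 3.99 = 353.5 N·m clockwise.
Sack of grain: 28.1 × 10 = 281 N down at 6.45 m → arm 0.4 m, τ = 281 × 0.4 = 112.4 N·m clockwise.
Toolbox: 7.15 × 10 = 71.5 N down at 1.77 m → arm 5.08 m, τ = 71.5 × 5.08 = 363.2 N·m clockwise.
Net load moment about support A = 1970 N·m clockwise.
Reaction R at support B is upward at 1.76 m, arm 5.09 m → moment R × 5.09 counterclockwise.
For rotational equilibrium, R × 5.09 = 1970, so R = 387 N.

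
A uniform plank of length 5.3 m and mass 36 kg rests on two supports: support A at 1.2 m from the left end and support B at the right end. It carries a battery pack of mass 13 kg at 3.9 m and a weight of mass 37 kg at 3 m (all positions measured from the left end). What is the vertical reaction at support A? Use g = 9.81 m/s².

Taking torques about support B:
Beam weight: 36 × 9.81 = 353.2 N down at 2.65 m → arm 2.65 m, τ = 353.2 × 2.65 = 936 N·m counterclockwise.
Battery pack: 13 × 9.81 = 127.5 N down at 3.9 m → arm 1.4 m, τ = 127.5 × 1.4 = 178.5 N·m counterclockwise.
Weight: 37 × 9.81 = 363 N down at 3 m → arm 2.3 m, τ = 363 × 2.3 = 834.9 N·m counterclockwise.
Net load moment about support B = 1949 N·m counterclockwise.
Reaction R at support A is upward at 1.2 m, arm 4.1 m → moment R × 4.1 clockwise.
Στ = 0 ⇒ R × 4.1 = 1949 ⇒ R = 475 N.

R_A ≈ 475 N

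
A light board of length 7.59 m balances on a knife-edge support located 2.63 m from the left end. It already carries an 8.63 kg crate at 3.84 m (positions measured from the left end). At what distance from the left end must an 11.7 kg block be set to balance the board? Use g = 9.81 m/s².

Taking torques about the knife-edge support (at 2.63 m from the left end):
Crate: 8.63 × 9.81 = 84.66 N down at 3.84 m → arm 1.21 m, τ = 84.66 × 1.21 = 102.4 N·m clockwise.
Net moment of existing loads = 102.4 N·m clockwise.
The block weighs 11.7 × 9.81 = 114.8 N and must supply an equal counterclockwise moment, so its lever arm about the knife-edge support is 102.4 / 114.8 = 0.892 m.
That puts it at 2.63 − 0.892 = 1.74 m from the left end.

x ≈ 1.74 m from the left end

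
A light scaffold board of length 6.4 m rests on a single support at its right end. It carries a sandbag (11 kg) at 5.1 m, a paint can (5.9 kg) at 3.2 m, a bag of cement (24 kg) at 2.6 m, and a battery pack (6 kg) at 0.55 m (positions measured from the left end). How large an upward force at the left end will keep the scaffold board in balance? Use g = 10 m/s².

About the right end:
Sandbag: 11 × 10 = 110 N down at 5.1 m → arm 1.3 m, τ = 110 × 1.3 = 143 N·m counterclockwise.
Paint can: 5.9 × 10 = 59 N down at 3.2 m → arm 3.2 m, τ = 59 × 3.2 = 188.8 N·m counterclockwise.
Bag of cement: 24 × 10 = 240 N down at 2.6 m → arm 3.8 m, τ = 240 × 3.8 = 912 N·m counterclockwise.
Battery pack: 6 × 10 = 60 N down at 0.55 m → arm 5.85 m, τ = 60 × 5.85 = 351 N·m counterclockwise.
Net moment of the loads = 1595 N·m counterclockwise.
The upward force F acts at the left end, arm 6.4 m, giving F × 6.4 clockwise.
Balancing moments: F × 6.4 = 1595, giving F = 1595 / 6.4 = 249 N.

F ≈ 249 N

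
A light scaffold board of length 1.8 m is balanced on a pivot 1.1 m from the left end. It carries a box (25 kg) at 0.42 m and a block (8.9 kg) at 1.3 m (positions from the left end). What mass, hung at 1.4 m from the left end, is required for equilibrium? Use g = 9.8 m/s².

Sum moments about the pivot (at 1.1 m from the left end) (the support reaction has zero arm there).
Box: 25 × 9.8 = 245 N down at 0.42 m → arm 0.68 m, τ = 245 × 0.68 = 166.6 N·m counterclockwise.
Block: 8.9 × 9.8 = 87.22 N down at 1.3 m → arm 0.2 m, τ = 87.22 × 0.2 = 17.44 N·m clockwise.
Net moment of known loads = 149.2 N·m counterclockwise.
An unknown mass m at 1.4 m has arm 0.3 m; its moment is m·g·0.3 clockwise.
Στ = 0 ⇒ m × 9.8 × 0.3 = 149.2 ⇒ m = 149.2 / (9.8 × 0.3) = 50.7 kg.

m ≈ 50.7 kg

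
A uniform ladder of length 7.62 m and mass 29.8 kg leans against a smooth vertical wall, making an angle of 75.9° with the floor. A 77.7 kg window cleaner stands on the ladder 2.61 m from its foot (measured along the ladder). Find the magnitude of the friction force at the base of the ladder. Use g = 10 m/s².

Sum moments about the foot of the ladder (the floor normal and friction both act there and drop out).
Ladder weight 29.8×10 = 298 N acts at 3.81 m along the ladder; its horizontal arm is 3.81·cos75.9° = 0.9282 m → τ = 276.6 N·m clockwise.
Window cleaner: 77.7×10 = 777 N at 2.61 m → arm 0.6358 m → τ = 494 N·m clockwise.
Wall normal N acts horizontally at the top; its moment arm is the height L sinθ = 7.62·sin75.9° = 7.39 m, counterclockwise.
Στ = 0 ⇒ N × 7.39 = 770.6 ⇒ N = 104 N.
ΣFx = 0: friction at the foot balances the wall's push, so f = N_wall = 104 N.

f ≈ 104 N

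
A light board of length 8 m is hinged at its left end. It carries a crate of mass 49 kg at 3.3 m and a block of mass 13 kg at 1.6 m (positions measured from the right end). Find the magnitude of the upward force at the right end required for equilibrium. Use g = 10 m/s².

F ≈ 392 N

About the left end:
Crate: 49 × 10 = 490 N down at 3.3 m → arm 4.7 m, τ = 490 × 4.7 = 2303 N·m clockwise.
Block: 13 × 10 = 130 N down at 1.6 m → arm 6.4 m, τ = 130 × 6.4 = 832 N·m clockwise.
Net moment of the loads = 3135 N·m clockwise.
The upward force F acts at the right end, arm 8 m, giving F × 8 counterclockwise.
Balancing moments: F × 8 = 3135, giving F = 3135 / 8 = 392 N.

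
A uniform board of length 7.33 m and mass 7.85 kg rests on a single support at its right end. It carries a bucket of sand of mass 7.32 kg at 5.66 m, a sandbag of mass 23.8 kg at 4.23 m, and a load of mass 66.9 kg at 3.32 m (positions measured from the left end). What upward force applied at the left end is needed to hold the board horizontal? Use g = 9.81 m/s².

F ≈ 513 N

Choose the right end as the axis so the unknown pivot reaction has zero arm there.
Beam weight: 7.85 × 9.81 = 77.01 N down at 3.665 m → arm 3.665 m, τ = 77.01 × 3.665 = 282.2 N·m counterclockwise.
Bucket of sand: 7.32 × 9.81 = 71.81 N down at 5.66 m → arm 1.67 m, τ = 71.81 × 1.67 = 119.9 N·m counterclockwise.
Sandbag: 23.8 × 9.81 = 233.5 N down at 4.23 m → arm 3.1 m, τ = 233.5 × 3.1 = 723.9 N·m counterclockwise.
Load: 66.9 × 9.81 = 656.3 N down at 3.32 m → arm 4.01 m, τ = 656.3 × 4.01 = 2632 N·m counterclockwise.
Net moment of the loads = 3758 N·m counterclockwise.
The upward force F acts at the left end, arm 7.33 m, giving F × 7.33 clockwise.
For rotational equilibrium, F × 7.33 = 3758, so F = 3758 / 7.33 = 513 N.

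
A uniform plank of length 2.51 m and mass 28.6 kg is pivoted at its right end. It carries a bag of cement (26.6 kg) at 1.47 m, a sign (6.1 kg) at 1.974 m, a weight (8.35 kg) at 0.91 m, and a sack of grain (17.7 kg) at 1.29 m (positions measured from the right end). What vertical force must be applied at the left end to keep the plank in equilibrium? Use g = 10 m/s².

F ≈ 468 N

Sum moments about the right end (the unknown pivot reaction has zero arm there).
Beam weight: 28.6 × 10 = 286 N down at 1.255 m → arm 1.255 m, τ = 286 × 1.255 = 358.9 N·m counterclockwise.
Bag of cement: 26.6 × 10 = 266 N down at 1.47 m → arm 1.47 m, τ = 266 × 1.47 = 391 N·m counterclockwise.
Sign: 6.1 × 10 = 61 N down at 1.974 m → arm 1.974 m, τ = 61 × 1.974 = 120.4 N·m counterclockwise.
Weight: 8.35 × 10 = 83.5 N down at 0.91 m → arm 0.91 m, τ = 83.5 × 0.91 = 75.98 N·m counterclockwise.
Sack of grain: 17.7 × 10 = 177 N down at 1.29 m → arm 1.29 m, τ = 177 × 1.29 = 228.3 N·m counterclockwise.
Net moment of the loads = 1175 N·m counterclockwise.
The upward force F acts at the left end, arm 2.51 m, giving F × 2.51 clockwise.
Setting net torque to zero: F × 2.51 = 1175 → F = 1175 / 2.51 = 468 N.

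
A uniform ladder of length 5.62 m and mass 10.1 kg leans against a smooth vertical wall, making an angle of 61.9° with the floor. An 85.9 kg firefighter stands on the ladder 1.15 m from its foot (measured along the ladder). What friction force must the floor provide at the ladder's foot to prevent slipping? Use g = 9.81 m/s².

About the foot of the ladder:
Ladder weight 10.1×9.81 = 99.08 N acts at 2.81 m along the ladder; its horizontal arm is 2.81·cos61.9° = 1.324 m → τ = 131.2 N·m clockwise.
Firefighter: 85.9×9.81 = 842.7 N at 1.15 m → arm 0.5417 m → τ = 456.5 N·m clockwise.
Wall normal N acts horizontally at the top; its moment arm is the height L sinθ = 5.62·sin61.9° = 4.958 m, counterclockwise.
For rotational equilibrium, N × 4.958 = 587.7, so N = 119 N.
ΣFx = 0: friction at the foot balances the wall's push, so f = N_wall = 119 N.

f ≈ 119 N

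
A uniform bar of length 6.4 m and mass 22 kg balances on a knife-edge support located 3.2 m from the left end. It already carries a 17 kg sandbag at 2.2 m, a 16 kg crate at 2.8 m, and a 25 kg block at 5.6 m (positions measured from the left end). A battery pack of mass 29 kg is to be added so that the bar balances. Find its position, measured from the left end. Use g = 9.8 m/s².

Choose the knife-edge support (at 3.2 m from the left end) as the axis so the support reaction has zero arm there.
Beam weight: acts at the knife-edge support, moment arm 0 → no torque.
Sandbag: 17 × 9.8 = 166.6 N down at 2.2 m → arm 1 m, τ = 166.6 × 1 = 166.6 N·m counterclockwise.
Crate: 16 × 9.8 = 156.8 N down at 2.8 m → arm 0.4 m, τ = 156.8 × 0.4 = 62.72 N·m counterclockwise.
Block: 25 × 9.8 = 245 N down at 5.6 m → arm 2.4 m, τ = 245 × 2.4 = 588 N·m clockwise.
Net moment of existing loads = 358.7 N·m clockwise.
The battery pack weighs 29 × 9.8 = 284.2 N and must supply an equal counterclockwise moment, so its lever arm about the knife-edge support is 358.7 / 284.2 = 1.26 m.
That puts it at 3.2 − 1.26 = 1.94 m from the left end.

x ≈ 1.94 m from the left end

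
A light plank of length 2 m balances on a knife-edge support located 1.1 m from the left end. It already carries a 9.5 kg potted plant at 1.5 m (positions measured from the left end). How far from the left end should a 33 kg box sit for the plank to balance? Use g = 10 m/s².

x ≈ 0.985 m from the left end

About the knife-edge support (at 1.1 m from the left end):
Potted plant: 9.5 × 10 = 95 N down at 1.5 m → arm 0.4 m, τ = 95 × 0.4 = 38 N·m clockwise.
Net moment of existing loads = 38 N·m clockwise.
The box weighs 33 × 10 = 330 N and must supply an equal counterclockwise moment, so its lever arm about the knife-edge support is 38 / 330 = 0.115 m.
That puts it at 1.1 − 0.115 = 0.985 m from the left end.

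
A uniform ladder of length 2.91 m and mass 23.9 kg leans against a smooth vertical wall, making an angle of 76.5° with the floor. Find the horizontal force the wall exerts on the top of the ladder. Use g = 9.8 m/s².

N_wall ≈ 28.1 N

Sum moments about the foot of the ladder (the floor normal and friction both act there and drop out).
Ladder weight 23.9×9.8 = 234.2 N acts at 1.455 m along the ladder; its horizontal arm is 1.455·cos76.5° = 0.3397 m → τ = 79.56 N·m clockwise.
Wall normal N acts horizontally at the top; its moment arm is the height L sinθ = 2.91·sin76.5° = 2.83 m, counterclockwise.
Setting net torque to zero: N × 2.83 = 79.56 → N = 28.1 N.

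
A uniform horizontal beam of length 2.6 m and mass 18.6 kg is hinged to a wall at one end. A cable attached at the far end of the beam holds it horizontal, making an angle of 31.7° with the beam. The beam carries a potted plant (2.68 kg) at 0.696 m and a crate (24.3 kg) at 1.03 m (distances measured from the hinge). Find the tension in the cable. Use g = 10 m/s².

About the hinge:
Beam weight: 18.6 × 10 = 186 N down at 1.3 m → arm 1.3 m, τ = 186 × 1.3 = 241.8 N·m clockwise.
Potted plant: 2.68 × 10 = 26.8 N down at 0.696 m → arm 0.696 m, τ = 26.8 × 0.696 = 18.65 N·m clockwise.
Crate: 24.3 × 10 = 243 N down at 1.03 m → arm 1.03 m, τ = 243 × 1.03 = 250.3 N·m clockwise.
Total clockwise load moment = 510.8 N·m.
The cable tension T acts at 2.6 m; only its component perpendicular to the beam, T sinθ, produces torque. sin 31.7° = 0.5255.
Στ = 0 ⇒ T × 2.6 × 0.5255 = 510.8 ⇒ T = 510.8 / 1.366 = 374 N.

T ≈ 374 N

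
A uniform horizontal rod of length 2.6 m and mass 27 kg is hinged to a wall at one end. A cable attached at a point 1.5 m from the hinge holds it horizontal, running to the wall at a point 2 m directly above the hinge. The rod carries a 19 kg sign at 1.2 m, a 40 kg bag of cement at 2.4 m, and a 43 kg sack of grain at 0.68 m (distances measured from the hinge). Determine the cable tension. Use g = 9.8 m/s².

Choose the hinge as the axis so the unknown hinge reaction has zero arm there.
Beam weight: 27 × 9.8 = 264.6 N down at 1.3 m → arm 1.3 m, τ = 264.6 × 1.3 = 344 N·m clockwise.
Sign: 19 × 9.8 = 186.2 N down at 1.2 m → arm 1.2 m, τ = 186.2 × 1.2 = 223.4 N·m clockwise.
Bag of cement: 40 × 9.8 = 392 N down at 2.4 m → arm 2.4 m, τ = 392 × 2.4 = 940.8 N·m clockwise.
Sack of grain: 43 × 9.8 = 421.4 N down at 0.68 m → arm 0.68 m, τ = 421.4 × 0.68 = 286.6 N·m clockwise.
Total clockwise load moment = 1795 N·m.
The cable tension T acts at 1.5 m; only its component perpendicular to the rod, T sinθ, produces torque. sinθ = h/√(h²+d²) = 2/√(2²+1.5²) = 0.8.
Balancing moments: T × 1.5 × 0.8 = 1795, giving T = 1795 / 1.2 = 1500 N.

T ≈ 1500 N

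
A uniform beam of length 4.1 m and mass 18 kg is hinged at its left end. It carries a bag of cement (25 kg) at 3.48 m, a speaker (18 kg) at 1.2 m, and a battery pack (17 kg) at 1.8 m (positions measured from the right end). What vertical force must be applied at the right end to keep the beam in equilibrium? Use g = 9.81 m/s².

Sum moments about the left end (the unknown pivot reaction has zero arm there).
Beam weight: 18 × 9.81 = 176.6 N down at 2.05 m → arm 2.05 m, τ = 176.6 × 2.05 = 362 N·m clockwise.
Bag of cement: 25 × 9.81 = 245.2 N down at 3.48 m → arm 0.62 m, τ = 245.2 × 0.62 = 152 N·m clockwise.
Speaker: 18 × 9.81 = 176.6 N down at 1.2 m → arm 2.9 m, τ = 176.6 × 2.9 = 512.1 N·m clockwise.
Battery pack: 17 × 9.81 = 166.8 N down at 1.8 m → arm 2.3 m, τ = 166.8 × 2.3 = 383.6 N·m clockwise.
Net moment of the loads = 1410 N·m clockwise.
The upward force F acts at the right end, arm 4.1 m, giving F × 4.1 counterclockwise.
Balancing moments: F × 4.1 = 1410, giving F = 1410 / 4.1 = 344 N.

F ≈ 344 N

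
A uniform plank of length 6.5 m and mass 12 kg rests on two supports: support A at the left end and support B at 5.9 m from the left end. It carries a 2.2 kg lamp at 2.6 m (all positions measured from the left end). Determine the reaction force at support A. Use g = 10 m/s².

R_A ≈ 66.2 N

About support B:
Beam weight: 12 × 10 = 120 N down at 3.25 m → arm 2.65 m, τ = 120 × 2.65 = 318 N·m counterclockwise.
Lamp: 2.2 × 10 = 22 N down at 2.6 m → arm 3.3 m, τ = 22 × 3.3 = 72.6 N·m counterclockwise.
Net load moment about support B = 390.6 N·m counterclockwise.
Reaction R at support A is upward at 0 m, arm 5.9 m → moment R × 5.9 clockwise.
For rotational equilibrium, R × 5.9 = 390.6, so R = 66.2 N.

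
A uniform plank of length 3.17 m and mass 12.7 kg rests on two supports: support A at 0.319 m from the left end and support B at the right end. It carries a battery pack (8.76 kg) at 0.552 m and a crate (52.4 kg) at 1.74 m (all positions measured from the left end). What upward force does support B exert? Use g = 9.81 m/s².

R_B ≈ 319 N

Sum moments about support A (its reaction then has zero moment arm).
Beam weight: 12.7 × 9.81 = 124.6 N down at 1.585 m → arm 1.266 m, τ = 124.6 × 1.266 = 157.7 N·m clockwise.
Battery pack: 8.76 × 9.81 = 85.94 N down at 0.552 m → arm 0.233 m, τ = 85.94 × 0.233 = 20.02 N·m clockwise.
Crate: 52.4 × 9.81 = 514 N down at 1.74 m → arm 1.421 m, τ = 514 × 1.421 = 730.4 N·m clockwise.
Net load moment about support A = 908.1 N·m clockwise.
Reaction R at support B is upward at 3.17 m, arm 2.851 m → moment R × 2.851 counterclockwise.
Στ = 0 ⇒ R × 2.851 = 908.1 ⇒ R = 319 N.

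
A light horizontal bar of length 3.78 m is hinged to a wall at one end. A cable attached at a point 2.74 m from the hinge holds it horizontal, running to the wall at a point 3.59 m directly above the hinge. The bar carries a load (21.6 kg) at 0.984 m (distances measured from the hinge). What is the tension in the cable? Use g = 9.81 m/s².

Sum moments about the hinge (the unknown hinge reaction has zero arm there).
Load: 21.6 × 9.81 = 211.9 N down at 0.984 m → arm 0.984 m, τ = 211.9 × 0.984 = 208.5 N·m clockwise.
Total clockwise load moment = 208.5 N·m.
The cable tension T acts at 2.74 m; only its component perpendicular to the bar, T sinθ, produces torque. sinθ = h/√(h²+d²) = 3.59/√(3.59²+2.74²) = 0.7949.
Στ = 0 ⇒ T × 2.74 × 0.7949 = 208.5 ⇒ T = 208.5 / 2.178 = 95.7 N.

T ≈ 95.7 N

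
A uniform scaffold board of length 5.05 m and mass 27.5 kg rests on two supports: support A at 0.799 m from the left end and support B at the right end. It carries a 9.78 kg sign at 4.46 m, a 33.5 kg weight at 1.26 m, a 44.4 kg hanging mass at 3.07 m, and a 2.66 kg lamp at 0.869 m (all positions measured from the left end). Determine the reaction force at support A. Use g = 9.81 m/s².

Take moments about support B.
Beam weight: 27.5 × 9.81 = 269.8 N down at 2.525 m → arm 2.525 m, τ = 269.8 × 2.525 = 681.2 N·m counterclockwise.
Sign: 9.78 × 9.81 = 95.94 N down at 4.46 m → arm 0.59 m, τ = 95.94 × 0.59 = 56.6 N·m counterclockwise.
Weight: 33.5 × 9.81 = 328.6 N down at 1.26 m → arm 3.79 m, τ = 328.6 × 3.79 = 1245 N·m counterclockwise.
Hanging mass: 44.4 × 9.81 = 435.6 N down at 3.07 m → arm 1.98 m, τ = 435.6 × 1.98 = 862.5 N·m counterclockwise.
Lamp: 2.66 × 9.81 = 26.09 N down at 0.869 m → arm 4.181 m, τ = 26.09 × 4.181 = 109.1 N·m counterclockwise.
Net load moment about support B = 2954 N·m counterclockwise.
Reaction R at support A is upward at 0.799 m, arm 4.251 m → moment R × 4.251 clockwise.
Setting net torque to zero: R × 4.251 = 2954 → R = 695 N.

R_A ≈ 695 N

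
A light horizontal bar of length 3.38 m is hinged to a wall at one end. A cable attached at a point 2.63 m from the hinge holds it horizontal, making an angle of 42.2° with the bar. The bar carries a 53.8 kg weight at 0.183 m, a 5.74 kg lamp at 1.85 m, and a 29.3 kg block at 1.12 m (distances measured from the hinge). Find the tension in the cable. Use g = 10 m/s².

Taking torques about the hinge:
Weight: 53.8 × 10 = 538 N down at 0.183 m → arm 0.183 m, τ = 538 × 0.183 = 98.45 N·m clockwise.
Lamp: 5.74 × 10 = 57.4 N down at 1.85 m → arm 1.85 m, τ = 57.4 × 1.85 = 106.2 N·m clockwise.
Block: 29.3 × 10 = 293 N down at 1.12 m → arm 1.12 m, τ = 293 × 1.12 = 328.2 N·m clockwise.
Total clockwise load moment = 532.9 N·m.
The cable tension T acts at 2.63 m; only its component perpendicular to the bar, T sinθ, produces torque. sin 42.2° = 0.6717.
Setting net torque to zero: T × 2.63 × 0.6717 = 532.9 → T = 532.9 / 1.767 = 302 N.

T ≈ 302 N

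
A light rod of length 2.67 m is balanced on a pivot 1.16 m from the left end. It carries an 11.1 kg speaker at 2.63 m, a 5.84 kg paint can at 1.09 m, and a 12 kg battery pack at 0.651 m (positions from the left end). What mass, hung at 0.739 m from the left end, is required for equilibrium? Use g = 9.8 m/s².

About the pivot (at 1.16 m from the left end):
Speaker: 11.1 × 9.8 = 108.8 N down at 2.63 m → arm 1.47 m, τ = 108.8 × 1.47 = 159.9 N·m clockwise.
Paint can: 5.84 × 9.8 = 57.23 N down at 1.09 m → arm 0.07 m, τ = 57.23 × 0.07 = 4.006 N·m counterclockwise.
Battery pack: 12 × 9.8 = 117.6 N down at 0.651 m → arm 0.509 m, τ = 117.6 × 0.509 = 59.86 N·m counterclockwise.
Net moment of known loads = 96.03 N·m clockwise.
An unknown mass m at 0.739 m has arm 0.421 m; its moment is m·g·0.421 counterclockwise.
For rotational equilibrium, m × 9.8 × 0.421 = 96.03, so m = 96.03 / (9.8 × 0.421) = 23.3 kg.

m ≈ 23.3 kg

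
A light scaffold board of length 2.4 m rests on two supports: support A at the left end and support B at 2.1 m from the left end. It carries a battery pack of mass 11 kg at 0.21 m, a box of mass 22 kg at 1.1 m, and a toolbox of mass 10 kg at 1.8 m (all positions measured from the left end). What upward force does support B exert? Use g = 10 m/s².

R_B ≈ 212 N

Choose support A as the axis so its reaction then has zero moment arm.
Battery pack: 11 × 10 = 110 N down at 0.21 m → arm 0.21 m, τ = 110 × 0.21 = 23.1 N·m clockwise.
Box: 22 × 10 = 220 N down at 1.1 m → arm 1.1 m, τ = 220 × 1.1 = 242 N·m clockwise.
Toolbox: 10 × 10 = 100 N down at 1.8 m → arm 1.8 m, τ = 100 × 1.8 = 180 N·m clockwise.
Net load moment about support A = 445.1 N·m clockwise.
Reaction R at support B is upward at 2.1 m, arm 2.1 m → moment R × 2.1 counterclockwise.
Στ = 0 ⇒ R × 2.1 = 445.1 ⇒ R = 212 N.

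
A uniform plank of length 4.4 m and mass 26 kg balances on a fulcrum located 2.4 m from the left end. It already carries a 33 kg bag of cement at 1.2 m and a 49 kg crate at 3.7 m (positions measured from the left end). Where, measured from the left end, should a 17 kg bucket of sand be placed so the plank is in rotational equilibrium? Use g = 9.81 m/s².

Choose the fulcrum (at 2.4 m from the left end) as the axis so the support reaction has zero arm there.
Beam weight: 26 × 9.81 = 255.1 N down at 2.2 m → arm 0.2 m, τ = 255.1 × 0.2 = 51.02 N·m counterclockwise.
Bag of cement: 33 × 9.81 = 323.7 N down at 1.2 m → arm 1.2 m, τ = 323.7 × 1.2 = 388.4 N·m counterclockwise.
Crate: 49 × 9.81 = 480.7 N down at 3.7 m → arm 1.3 m, τ = 480.7 × 1.3 = 624.9 N·m clockwise.
Net moment of existing loads = 185.5 N·m clockwise.
The bucket of sand weighs 17 × 9.81 = 166.8 N and must supply an equal counterclockwise moment, so its lever arm about the fulcrum is 185.5 / 166.8 = 1.11 m.
That puts it at 2.4 − 1.11 = 1.29 m from the left end.

x ≈ 1.29 m from the left end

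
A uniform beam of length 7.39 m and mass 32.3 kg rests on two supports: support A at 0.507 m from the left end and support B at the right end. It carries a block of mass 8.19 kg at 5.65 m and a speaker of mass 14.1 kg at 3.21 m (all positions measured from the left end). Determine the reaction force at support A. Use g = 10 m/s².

Taking torques about support B:
Beam weight: 32.3 × 10 = 323 N down at 3.695 m → arm 3.695 m, τ = 323 × 3.695 = 1193 N·m counterclockwise.
Block: 8.19 × 10 = 81.9 N down at 5.65 m → arm 1.74 m, τ = 81.9 × 1.74 = 142.5 N·m counterclockwise.
Speaker: 14.1 × 10 = 141 N down at 3.21 m → arm 4.18 m, τ = 141 × 4.18 = 589.4 N·m counterclockwise.
Net load moment about support B = 1925 N·m counterclockwise.
Reaction R at support A is upward at 0.507 m, arm 6.883 m → moment R × 6.883 clockwise.
Balancing moments: R × 6.883 = 1925, giving R = 280 N.

R_A ≈ 280 N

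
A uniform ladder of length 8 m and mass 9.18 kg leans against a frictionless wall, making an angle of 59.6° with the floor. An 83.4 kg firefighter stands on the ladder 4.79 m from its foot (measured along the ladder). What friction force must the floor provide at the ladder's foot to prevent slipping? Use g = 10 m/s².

f ≈ 320 N

About the foot of the ladder:
Ladder weight 9.18×10 = 91.8 N acts at 4 m along the ladder; its horizontal arm is 4·cos59.6° = 2.024 m → τ = 185.8 N·m clockwise.
Firefighter: 83.4×10 = 834 N at 4.79 m → arm 2.424 m → τ = 2022 N·m clockwise.
Wall normal N acts horizontally at the top; its moment arm is the height L sinθ = 8·sin59.6° = 6.9 m, counterclockwise.
Setting net torque to zero: N × 6.9 = 2208 → N = 320 N.
ΣFx = 0: friction at the foot balances the wall's push, so f = N_wall = 320 N.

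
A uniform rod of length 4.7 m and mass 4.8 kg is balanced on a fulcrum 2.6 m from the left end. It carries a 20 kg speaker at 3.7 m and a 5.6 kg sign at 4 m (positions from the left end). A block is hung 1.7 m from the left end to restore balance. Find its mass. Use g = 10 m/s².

Choose the fulcrum (at 2.6 m from the left end) as the axis so the support reaction has zero arm there.
Beam weight: 4.8 × 10 = 48 N down at 2.35 m → arm 0.25 m, τ = 48 × 0.25 = 12 N·m counterclockwise.
Speaker: 20 × 10 = 200 N down at 3.7 m → arm 1.1 m, τ = 200 × 1.1 = 220 N·m clockwise.
Sign: 5.6 × 10 = 56 N down at 4 m → arm 1.4 m, τ = 56 × 1.4 = 78.4 N·m clockwise.
Net moment of known loads = 286.4 N·m clockwise.
An unknown mass m at 1.7 m has arm 0.9 m; its moment is m·g·0.9 counterclockwise.
For rotational equilibrium, m × 10 × 0.9 = 286.4, so m = 286.4 / (10 × 0.9) = 31.8 kg.

m ≈ 31.8 kg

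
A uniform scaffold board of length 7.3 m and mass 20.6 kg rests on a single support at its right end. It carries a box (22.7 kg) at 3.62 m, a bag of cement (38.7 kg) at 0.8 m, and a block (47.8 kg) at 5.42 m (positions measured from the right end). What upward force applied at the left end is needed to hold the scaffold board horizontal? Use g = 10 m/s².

F ≈ 613 N

Choose the right end as the axis so the unknown pivot reaction has zero arm there.
Beam weight: 20.6 × 10 = 206 N down at 3.65 m → arm 3.65 m, τ = 206 × 3.65 = 751.9 N·m counterclockwise.
Box: 22.7 × 10 = 227 N down at 3.62 m → arm 3.62 m, τ = 227 × 3.62 = 821.7 N·m counterclockwise.
Bag of cement: 38.7 × 10 = 387 N down at 0.8 m → arm 0.8 m, τ = 387 × 0.8 = 309.6 N·m counterclockwise.
Block: 47.8 × 10 = 478 N down at 5.42 m → arm 5.42 m, τ = 478 × 5.42 = 2591 N·m counterclockwise.
Net moment of the loads = 4474 N·m counterclockwise.
The upward force F acts at the left end, arm 7.3 m, giving F × 7.3 clockwise.
Στ = 0 ⇒ F × 7.3 = 4474 ⇒ F = 4474 / 7.3 = 613 N.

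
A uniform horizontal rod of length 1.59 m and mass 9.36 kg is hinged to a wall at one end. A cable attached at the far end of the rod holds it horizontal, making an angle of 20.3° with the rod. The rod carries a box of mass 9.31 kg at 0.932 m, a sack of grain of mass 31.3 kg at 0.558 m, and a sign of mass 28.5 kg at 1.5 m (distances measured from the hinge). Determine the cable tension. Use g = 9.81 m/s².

Choose the hinge as the axis so the unknown hinge reaction has zero arm there.
Beam weight: 9.36 × 9.81 = 91.82 N down at 0.795 m → arm 0.795 m, τ = 91.82 × 0.795 = 73 N·m clockwise.
Box: 9.31 × 9.81 = 91.33 N down at 0.932 m → arm 0.932 m, τ = 91.33 × 0.932 = 85.12 N·m clockwise.
Sack of grain: 31.3 × 9.81 = 307.1 N down at 0.558 m → arm 0.558 m, τ = 307.1 × 0.558 = 171.4 N·m clockwise.
Sign: 28.5 × 9.81 = 279.6 N down at 1.5 m → arm 1.5 m, τ = 279.6 × 1.5 = 419.4 N·m clockwise.
Total clockwise load moment = 748.9 N·m.
The cable tension T acts at 1.59 m; only its component perpendicular to the rod, T sinθ, produces torque. sin 20.3° = 0.3469.
Στ = 0 ⇒ T × 1.59 × 0.3469 = 748.9 ⇒ T = 748.9 / 0.5516 = 1360 N.

T ≈ 1360 N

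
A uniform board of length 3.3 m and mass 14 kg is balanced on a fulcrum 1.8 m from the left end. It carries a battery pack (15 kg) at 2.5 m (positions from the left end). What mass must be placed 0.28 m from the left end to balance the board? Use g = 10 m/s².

About the fulcrum (at 1.8 m from the left end):
Beam weight: 14 × 10 = 140 N down at 1.65 m → arm 0.15 m, τ = 140 × 0.15 = 21 N·m counterclockwise.
Battery pack: 15 × 10 = 150 N down at 2.5 m → arm 0.7 m, τ = 150 × 0.7 = 105 N·m clockwise.
Net moment of known loads = 84 N·m clockwise.
An unknown mass m at 0.28 m has arm 1.52 m; its moment is m·g·1.52 counterclockwise.
Setting net torque to zero: m × 10 × 1.52 = 84 → m = 84 / (10 × 1.52) = 5.53 kg.

m ≈ 5.53 kg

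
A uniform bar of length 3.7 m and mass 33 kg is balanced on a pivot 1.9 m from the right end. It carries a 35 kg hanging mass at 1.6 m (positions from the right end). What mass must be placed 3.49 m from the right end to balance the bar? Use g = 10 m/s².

Take moments about the pivot (at 1.9 m from the right end).
Beam weight: 33 × 10 = 330 N down at 1.85 m → arm 0.05 m, τ = 330 × 0.05 = 16.5 N·m clockwise.
Hanging mass: 35 × 10 = 350 N down at 1.6 m → arm 0.3 m, τ = 350 × 0.3 = 105 N·m clockwise.
Net moment of known loads = 121.5 N·m clockwise.
An unknown mass m at 3.49 m has arm 1.59 m; its moment is m·g·1.59 counterclockwise.
For rotational equilibrium, m × 10 × 1.59 = 121.5, so m = 121.5 / (10 × 1.59) = 7.64 kg.

m ≈ 7.64 kg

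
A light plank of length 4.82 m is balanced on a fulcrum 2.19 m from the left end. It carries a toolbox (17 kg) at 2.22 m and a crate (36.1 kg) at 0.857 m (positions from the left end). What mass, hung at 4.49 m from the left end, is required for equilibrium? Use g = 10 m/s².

m ≈ 20.7 kg

About the fulcrum (at 2.19 m from the left end):
Toolbox: 17 × 10 = 170 N down at 2.22 m → arm 0.03 m, τ = 170 × 0.03 = 5.1 N·m clockwise.
Crate: 36.1 × 10 = 361 N down at 0.857 m → arm 1.333 m, τ = 361 × 1.333 = 481.2 N·m counterclockwise.
Net moment of known loads = 476.1 N·m counterclockwise.
An unknown mass m at 4.49 m has arm 2.3 m; its moment is m·g·2.3 clockwise.
Στ = 0 ⇒ m × 10 × 2.3 = 476.1 ⇒ m = 476.1 / (10 × 2.3) = 20.7 kg.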